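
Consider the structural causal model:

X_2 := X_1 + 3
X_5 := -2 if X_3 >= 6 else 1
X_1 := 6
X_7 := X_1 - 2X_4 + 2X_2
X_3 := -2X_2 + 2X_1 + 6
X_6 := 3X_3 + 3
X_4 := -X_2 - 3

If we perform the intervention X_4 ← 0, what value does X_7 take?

24

The intervention breaks the incoming arrows to X_4: X_4 := -X_2 - 3 no longer applies, and X_4 = 0.
X_2 = X_1 + 3  [with X_1=6]  = 9
X_7 = X_1 - 2X_4 + 2X_2  [with X_1=6, X_4=0, X_2=9]  = 24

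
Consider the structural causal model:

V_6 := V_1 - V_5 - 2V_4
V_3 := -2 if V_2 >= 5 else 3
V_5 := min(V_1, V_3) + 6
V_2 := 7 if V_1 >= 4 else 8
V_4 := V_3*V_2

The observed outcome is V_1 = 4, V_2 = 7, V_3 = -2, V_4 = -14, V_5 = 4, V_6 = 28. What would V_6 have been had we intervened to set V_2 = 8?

Under do(V_2=8), the mechanism V_2 := 7 if V_1 >= 4 else 8 is discarded; V_2 is fixed at 8.
V_3 = -2 if V_2 >= 5 else 3  [with V_2=8]  = -2
V_4 = V_3*V_2  [with V_3=-2, V_2=8]  = -16
V_5 = min(V_1, V_3) + 6  [with V_1=4, V_3=-2]  = 4
V_6 = V_1 - V_5 - 2V_4  [with V_1=4, V_5=4, V_4=-16]  = 32

32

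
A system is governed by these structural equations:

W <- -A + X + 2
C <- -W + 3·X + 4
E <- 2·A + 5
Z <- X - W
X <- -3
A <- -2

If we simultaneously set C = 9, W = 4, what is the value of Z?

The joint intervention fixes C = 9, W = 4, removing each variable's own equation.
Z = X - W  [with X=-3, W=4]  = -7

-7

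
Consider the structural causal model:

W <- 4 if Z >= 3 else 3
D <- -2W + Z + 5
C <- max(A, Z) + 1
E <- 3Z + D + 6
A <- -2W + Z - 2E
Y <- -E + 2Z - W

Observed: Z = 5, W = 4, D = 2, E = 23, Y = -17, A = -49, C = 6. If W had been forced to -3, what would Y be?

do(W=-3) replaces the equation W <- 4 if Z >= 3 else 3 with the constant W = -3.
D = -2W + Z + 5  [with W=-3, Z=5]  = 16
E = 3Z + D + 6  [with Z=5, D=16]  = 37
Y = -E + 2Z - W  [with E=37, Z=5, W=-3]  = -24

-24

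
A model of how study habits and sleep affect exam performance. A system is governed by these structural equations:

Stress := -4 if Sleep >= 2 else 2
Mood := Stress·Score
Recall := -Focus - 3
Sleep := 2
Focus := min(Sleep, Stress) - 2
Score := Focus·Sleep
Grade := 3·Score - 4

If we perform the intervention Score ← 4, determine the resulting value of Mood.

-16

Intervening sets Score = 4 and removes its equation (Score := Focus·Sleep).
Stress = -4 if Sleep >= 2 else 2  [with Sleep=2]  = -4
Mood = Stress·Score  [with Stress=-4, Score=4]  = -16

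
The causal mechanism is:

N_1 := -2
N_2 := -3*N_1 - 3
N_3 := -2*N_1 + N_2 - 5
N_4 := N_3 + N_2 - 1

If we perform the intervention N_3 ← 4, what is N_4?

6

The intervention breaks the incoming arrows to N_3: N_3 := -2*N_1 + N_2 - 5 no longer applies, and N_3 = 4.
N_2 = -3*N_1 - 3  [with N_1=-2]  = 3
N_4 = N_3 + N_2 - 1  [with N_3=4, N_2=3]  = 6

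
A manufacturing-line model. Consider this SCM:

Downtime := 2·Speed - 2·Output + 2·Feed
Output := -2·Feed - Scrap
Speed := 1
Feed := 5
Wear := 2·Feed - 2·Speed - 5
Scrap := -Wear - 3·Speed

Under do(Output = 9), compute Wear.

3

do(Output=9) replaces the equation Output := -2·Feed - Scrap with the constant Output = 9.
Wear is not downstream of the intervention, so its value is determined by the original equations.
Wear = 2·Feed - 2·Speed - 5  [with Feed=5, Speed=1]  = 3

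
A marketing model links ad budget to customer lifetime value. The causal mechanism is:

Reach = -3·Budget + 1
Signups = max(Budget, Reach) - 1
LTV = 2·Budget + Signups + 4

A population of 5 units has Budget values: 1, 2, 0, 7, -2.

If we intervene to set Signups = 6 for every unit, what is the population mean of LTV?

13.2

Under do(Signups=6), Signups's equation is replaced by Signups=6 for every unit. Per-unit LTV: 12, 14, 10, 24, 6. Mean = 13.2.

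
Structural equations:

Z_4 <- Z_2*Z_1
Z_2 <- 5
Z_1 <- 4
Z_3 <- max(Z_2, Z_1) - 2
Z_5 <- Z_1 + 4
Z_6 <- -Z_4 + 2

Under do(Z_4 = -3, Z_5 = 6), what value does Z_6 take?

5

The joint intervention fixes Z_4 = -3, Z_5 = 6, removing each variable's own equation.
Z_6 = -Z_4 + 2  [with Z_4=-3]  = 5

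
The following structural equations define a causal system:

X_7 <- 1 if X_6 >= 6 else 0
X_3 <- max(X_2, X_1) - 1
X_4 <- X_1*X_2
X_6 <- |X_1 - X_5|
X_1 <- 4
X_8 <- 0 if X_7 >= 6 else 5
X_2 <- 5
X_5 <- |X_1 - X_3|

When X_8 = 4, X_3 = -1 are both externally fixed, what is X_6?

1

The joint intervention fixes X_8 = 4, X_3 = -1, removing each variable's own equation.
X_5 = |X_1 - X_3|  [with X_1=4, X_3=-1]  = 5
X_6 = |X_1 - X_5|  [with X_1=4, X_5=5]  = 1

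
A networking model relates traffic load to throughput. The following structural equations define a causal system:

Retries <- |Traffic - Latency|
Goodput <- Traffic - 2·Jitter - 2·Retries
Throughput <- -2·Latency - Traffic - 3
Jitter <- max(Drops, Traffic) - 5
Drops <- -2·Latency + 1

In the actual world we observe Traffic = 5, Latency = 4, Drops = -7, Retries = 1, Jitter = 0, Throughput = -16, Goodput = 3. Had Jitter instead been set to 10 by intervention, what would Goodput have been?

Under do(Jitter=10), the mechanism Jitter <- max(Drops, Traffic) - 5 is discarded; Jitter is fixed at 10.
Retries = |Traffic - Latency|  [with Traffic=5, Latency=4]  = 1
Goodput = Traffic - 2·Jitter - 2·Retries  [with Traffic=5, Jitter=10, Retries=1]  = -17

-17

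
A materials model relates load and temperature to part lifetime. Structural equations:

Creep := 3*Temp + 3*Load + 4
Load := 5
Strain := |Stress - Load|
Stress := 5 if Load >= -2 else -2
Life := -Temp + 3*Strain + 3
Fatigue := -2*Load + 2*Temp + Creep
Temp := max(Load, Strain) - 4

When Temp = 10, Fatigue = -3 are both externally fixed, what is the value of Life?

Setting Temp = 10, Fatigue = -3 by intervention discards those variables' equations.
Stress = 5 if Load >= -2 else -2  [with Load=5]  = 5
Strain = |Stress - Load|  [with Stress=5, Load=5]  = 0
Life = -Temp + 3*Strain + 3  [with Temp=10, Strain=0]  = -7

-7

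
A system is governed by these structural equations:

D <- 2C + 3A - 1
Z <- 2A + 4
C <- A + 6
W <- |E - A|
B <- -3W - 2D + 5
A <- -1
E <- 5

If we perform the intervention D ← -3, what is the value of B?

-7

Under do(D=-3), the mechanism D <- 2C + 3A - 1 is discarded; D is fixed at -3.
W = |E - A|  [with E=5, A=-1]  = 6
B = -3W - 2D + 5  [with W=6, D=-3]  = -7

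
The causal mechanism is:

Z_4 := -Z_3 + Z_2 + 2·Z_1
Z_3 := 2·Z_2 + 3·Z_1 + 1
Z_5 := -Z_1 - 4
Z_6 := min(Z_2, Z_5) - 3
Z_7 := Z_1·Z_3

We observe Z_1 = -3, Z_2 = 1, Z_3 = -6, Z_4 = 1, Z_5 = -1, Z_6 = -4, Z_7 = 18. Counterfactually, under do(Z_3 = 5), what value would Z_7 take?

-15

The intervention breaks the incoming arrows to Z_3: Z_3 := 2·Z_2 + 3·Z_1 + 1 no longer applies, and Z_3 = 5.
Z_7 = Z_1·Z_3  [with Z_1=-3, Z_3=5]  = -15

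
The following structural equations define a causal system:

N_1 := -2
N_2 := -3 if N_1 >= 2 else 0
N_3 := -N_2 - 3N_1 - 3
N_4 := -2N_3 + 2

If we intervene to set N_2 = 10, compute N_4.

16

Under do(N_2=10), the mechanism N_2 := -3 if N_1 >= 2 else 0 is discarded; N_2 is fixed at 10.
N_3 = -N_2 - 3N_1 - 3  [with N_2=10, N_1=-2]  = -7
N_4 = -2N_3 + 2  [with N_3=-7]  = 16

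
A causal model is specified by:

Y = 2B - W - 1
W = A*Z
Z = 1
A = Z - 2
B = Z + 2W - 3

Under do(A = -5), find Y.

-20

do(A=-5) replaces the equation A = Z - 2 with the constant A = -5.
W = A*Z  [with A=-5, Z=1]  = -5
B = Z + 2W - 3  [with Z=1, W=-5]  = -12
Y = 2B - W - 1  [with B=-12, W=-5]  = -20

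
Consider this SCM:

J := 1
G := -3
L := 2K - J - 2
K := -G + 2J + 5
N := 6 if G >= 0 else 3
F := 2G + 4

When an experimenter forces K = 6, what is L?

Under do(K=6), the mechanism K := -G + 2J + 5 is discarded; K is fixed at 6.
L = 2K - J - 2  [with K=6, J=1]  = 9

9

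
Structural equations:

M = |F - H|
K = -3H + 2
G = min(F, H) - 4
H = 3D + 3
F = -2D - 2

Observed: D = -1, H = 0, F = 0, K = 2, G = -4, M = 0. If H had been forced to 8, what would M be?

8

Under do(H=8), the mechanism H = 3D + 3 is discarded; H is fixed at 8.
F = -2D - 2  [with D=-1]  = 0
M = |F - H|  [with F=0, H=8]  = 8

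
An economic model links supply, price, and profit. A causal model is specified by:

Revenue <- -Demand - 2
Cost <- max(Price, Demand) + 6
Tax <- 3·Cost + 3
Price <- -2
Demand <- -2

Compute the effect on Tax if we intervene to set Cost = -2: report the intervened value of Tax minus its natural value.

do(Cost=-2) replaces the equation Cost <- max(Price, Demand) + 6 with the constant Cost = -2.
Tax = 3·Cost + 3  [with Cost=-2]  = -3
Without intervention: Cost = max(Price, Demand) + 6  [with Price=-2, Demand=-2]  = 4; Tax = 3·Cost + 3  [with Cost=4]  = 15.
Change = -3 − 15 = -18.

-18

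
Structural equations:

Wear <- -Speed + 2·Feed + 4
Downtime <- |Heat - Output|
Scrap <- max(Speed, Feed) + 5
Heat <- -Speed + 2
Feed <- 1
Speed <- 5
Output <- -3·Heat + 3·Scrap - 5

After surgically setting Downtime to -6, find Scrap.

10

The intervention breaks the incoming arrows to Downtime: Downtime <- |Heat - Output| no longer applies, and Downtime = -6.
Scrap is not downstream of the intervention, so its value is determined by the original equations.
Scrap = max(Speed, Feed) + 5  [with Speed=5, Feed=1]  = 10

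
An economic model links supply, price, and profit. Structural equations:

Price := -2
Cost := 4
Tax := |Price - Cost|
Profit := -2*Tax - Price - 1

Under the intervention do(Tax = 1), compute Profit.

The intervention breaks the incoming arrows to Tax: Tax := |Price - Cost| no longer applies, and Tax = 1.
Profit = -2*Tax - Price - 1  [with Tax=1, Price=-2]  = -1

-1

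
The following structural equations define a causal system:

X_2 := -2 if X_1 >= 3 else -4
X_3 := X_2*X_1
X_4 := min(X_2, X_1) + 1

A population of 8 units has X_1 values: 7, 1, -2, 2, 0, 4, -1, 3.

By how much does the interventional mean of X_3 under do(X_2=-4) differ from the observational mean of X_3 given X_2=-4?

The intervention sets X_2=-4 in all 8 units regardless of X_1. Recomputing X_3 per unit gives -28, -4, 8, -8, 0, -16, 4, -12; average -7.
E[X_3|X_2=-4] averages over only the 5 units with X_2=-4 (X_1 = 1, -2, 2, 0, -1): X_3 = -4, 8, -8, 0, 4, mean 0.
Difference = -7 − 0 = -7.

-7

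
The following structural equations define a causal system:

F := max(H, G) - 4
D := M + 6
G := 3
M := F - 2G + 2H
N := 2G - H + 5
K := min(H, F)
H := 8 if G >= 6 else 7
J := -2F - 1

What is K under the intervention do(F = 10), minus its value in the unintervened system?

4

The intervention breaks the incoming arrows to F: F := max(H, G) - 4 no longer applies, and F = 10.
H = 8 if G >= 6 else 7  [with G=3]  = 7
K = min(H, F)  [with H=7, F=10]  = 7
Without intervention: H = 8 if G >= 6 else 7  [with G=3]  = 7; F = max(H, G) - 4  [with H=7, G=3]  = 3; K = min(H, F)  [with H=7, F=3]  = 3.
Change = 7 − 3 = 4.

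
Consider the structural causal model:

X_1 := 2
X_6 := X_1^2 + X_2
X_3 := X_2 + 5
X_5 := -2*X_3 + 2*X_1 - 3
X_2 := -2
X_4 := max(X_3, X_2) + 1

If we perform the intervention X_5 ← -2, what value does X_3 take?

3

do(X_5=-2) replaces the equation X_5 := -2*X_3 + 2*X_1 - 3 with the constant X_5 = -2.
X_3 is not downstream of the intervention, so its value is determined by the original equations.
X_3 = X_2 + 5  [with X_2=-2]  = 3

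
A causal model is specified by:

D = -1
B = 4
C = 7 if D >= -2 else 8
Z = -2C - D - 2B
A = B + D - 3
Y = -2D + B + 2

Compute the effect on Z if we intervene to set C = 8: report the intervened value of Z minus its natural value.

-2

The intervention breaks the incoming arrows to C: C = 7 if D >= -2 else 8 no longer applies, and C = 8.
Z = -2C - D - 2B  [with C=8, D=-1, B=4]  = -23
Without intervention: C = 7 if D >= -2 else 8  [with D=-1]  = 7; Z = -2C - D - 2B  [with C=7, D=-1, B=4]  = -21.
Change = -23 − (-21) = -2.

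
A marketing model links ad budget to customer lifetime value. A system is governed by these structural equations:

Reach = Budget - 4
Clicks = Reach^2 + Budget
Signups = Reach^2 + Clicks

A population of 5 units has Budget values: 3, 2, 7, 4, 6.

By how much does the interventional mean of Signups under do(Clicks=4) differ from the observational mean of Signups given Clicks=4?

3.1

Under do(Clicks=4), Clicks's equation is replaced by Clicks=4 for every unit. Per-unit Signups: 5, 8, 13, 4, 8. Mean = 7.6.
Observing Clicks=4 restricts to units where Clicks's equation naturally yields 4: Budget ∈ {3, 4}. In that subpopulation Signups = 5, 4, mean 4.5.
Difference = 7.6 − 4.5 = 3.1.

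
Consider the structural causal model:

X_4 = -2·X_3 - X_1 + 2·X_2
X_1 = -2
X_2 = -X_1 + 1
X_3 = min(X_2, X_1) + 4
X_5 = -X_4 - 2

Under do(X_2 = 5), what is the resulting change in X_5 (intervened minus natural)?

-4

do(X_2=5) replaces the equation X_2 = -X_1 + 1 with the constant X_2 = 5.
X_3 = min(X_2, X_1) + 4  [with X_2=5, X_1=-2]  = 2
X_4 = -2·X_3 - X_1 + 2·X_2  [with X_3=2, X_1=-2, X_2=5]  = 8
X_5 = -X_4 - 2  [with X_4=8]  = -10
Without intervention: X_2 = -X_1 + 1  [with X_1=-2]  = 3; X_3 = min(X_2, X_1) + 4  [with X_2=3, X_1=-2]  = 2; X_4 = -2·X_3 - X_1 + 2·X_2  [with X_3=2, X_1=-2, X_2=3]  = 4; X_5 = -X_4 - 2  [with X_4=4]  = -6.
Change = -10 − (-6) = -4.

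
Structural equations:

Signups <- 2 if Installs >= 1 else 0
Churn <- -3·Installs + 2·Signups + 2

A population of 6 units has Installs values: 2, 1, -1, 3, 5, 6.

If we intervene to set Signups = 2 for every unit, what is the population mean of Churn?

-2

Under do(Signups=2), Signups's equation is replaced by Signups=2 for every unit. Per-unit Churn: 0, 3, 9, -3, -9, -12. Mean = -2.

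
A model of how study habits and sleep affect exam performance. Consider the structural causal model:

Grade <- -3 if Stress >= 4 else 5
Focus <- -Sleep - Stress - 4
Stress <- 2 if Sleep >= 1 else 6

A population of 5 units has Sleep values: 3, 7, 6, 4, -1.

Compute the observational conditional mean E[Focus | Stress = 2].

-11

E[Focus|Stress=2] averages over only the 4 units with Stress=2 (Sleep = 3, 7, 6, 4): Focus = -9, -13, -12, -10, mean -11.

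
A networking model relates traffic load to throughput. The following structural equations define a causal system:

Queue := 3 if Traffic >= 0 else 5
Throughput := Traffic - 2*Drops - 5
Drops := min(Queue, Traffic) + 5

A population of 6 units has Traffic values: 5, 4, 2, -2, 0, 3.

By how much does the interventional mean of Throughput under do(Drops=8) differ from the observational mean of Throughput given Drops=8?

do(Drops=8) breaks Drops's dependence on Traffic. With Drops=8 fixed, Throughput across the units is -16, -17, -19, -23, -21, -18, mean -19.
Conditioning on Drops=8 selects the 3 unit(s) with Traffic ∈ {5, 4, 3}. Their Throughput values: -16, -17, -18. Mean = -17.
Difference = -19 − (-17) = -2.

-2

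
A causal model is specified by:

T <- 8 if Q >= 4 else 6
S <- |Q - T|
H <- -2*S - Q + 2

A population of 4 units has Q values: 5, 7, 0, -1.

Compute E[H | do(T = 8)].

-11.25

do(T=8) breaks T's dependence on Q. With T=8 fixed, H across the units is -9, -7, -14, -15, mean -11.25.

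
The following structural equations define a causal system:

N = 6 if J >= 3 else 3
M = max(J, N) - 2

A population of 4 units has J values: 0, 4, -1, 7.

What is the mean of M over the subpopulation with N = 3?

Observing N=3 restricts to units where N's equation naturally yields 3: J ∈ {0, -1}. In that subpopulation M = 1, 1, mean 1.

1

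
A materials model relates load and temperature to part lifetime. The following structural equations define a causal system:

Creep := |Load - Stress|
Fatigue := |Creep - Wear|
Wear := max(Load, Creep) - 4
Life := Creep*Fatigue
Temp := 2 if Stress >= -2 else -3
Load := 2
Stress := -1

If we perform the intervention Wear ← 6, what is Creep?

The intervention breaks the incoming arrows to Wear: Wear := max(Load, Creep) - 4 no longer applies, and Wear = 6.
Since Creep is not a descendant of the intervened variable, it is unaffected.
Creep = |Load - Stress|  [with Load=2, Stress=-1]  = 3

3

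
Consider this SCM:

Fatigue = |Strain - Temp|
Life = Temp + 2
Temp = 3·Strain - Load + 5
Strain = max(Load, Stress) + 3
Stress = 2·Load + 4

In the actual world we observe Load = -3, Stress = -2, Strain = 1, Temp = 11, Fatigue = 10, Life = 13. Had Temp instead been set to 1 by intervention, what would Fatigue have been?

Intervening sets Temp = 1 and removes its equation (Temp = 3·Strain - Load + 5).
Stress = 2·Load + 4  [with Load=-3]  = -2
Strain = max(Load, Stress) + 3  [with Load=-3, Stress=-2]  = 1
Fatigue = |Strain - Temp|  [with Strain=1, Temp=1]  = 0

0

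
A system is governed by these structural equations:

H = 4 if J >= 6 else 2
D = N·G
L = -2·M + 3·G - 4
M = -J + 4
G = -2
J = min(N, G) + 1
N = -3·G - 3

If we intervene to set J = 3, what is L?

The intervention breaks the incoming arrows to J: J = min(N, G) + 1 no longer applies, and J = 3.
M = -J + 4  [with J=3]  = 1
L = -2·M + 3·G - 4  [with M=1, G=-2]  = -12

-12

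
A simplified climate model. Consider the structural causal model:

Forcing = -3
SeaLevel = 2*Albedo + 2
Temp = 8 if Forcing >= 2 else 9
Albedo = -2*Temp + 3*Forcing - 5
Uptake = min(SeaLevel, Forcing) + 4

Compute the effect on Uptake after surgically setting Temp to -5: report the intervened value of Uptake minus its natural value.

56

do(Temp=-5) replaces the equation Temp = 8 if Forcing >= 2 else 9 with the constant Temp = -5.
Albedo = -2*Temp + 3*Forcing - 5  [with Temp=-5, Forcing=-3]  = -4
SeaLevel = 2*Albedo + 2  [with Albedo=-4]  = -6
Uptake = min(SeaLevel, Forcing) + 4  [with SeaLevel=-6, Forcing=-3]  = -2
Without intervention: Temp = 8 if Forcing >= 2 else 9  [with Forcing=-3]  = 9; Albedo = -2*Temp + 3*Forcing - 5  [with Temp=9, Forcing=-3]  = -32; SeaLevel = 2*Albedo + 2  [with Albedo=-32]  = -62; Uptake = min(SeaLevel, Forcing) + 4  [with SeaLevel=-62, Forcing=-3]  = -58.
Change = -2 − (-58) = 56.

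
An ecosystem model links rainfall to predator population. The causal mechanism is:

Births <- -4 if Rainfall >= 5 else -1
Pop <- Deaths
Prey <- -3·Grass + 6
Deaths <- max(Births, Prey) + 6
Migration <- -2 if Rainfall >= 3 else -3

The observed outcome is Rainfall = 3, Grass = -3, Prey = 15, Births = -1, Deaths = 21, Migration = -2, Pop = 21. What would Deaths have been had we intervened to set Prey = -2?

do(Prey=-2) replaces the equation Prey <- -3·Grass + 6 with the constant Prey = -2.
Births = -4 if Rainfall >= 5 else -1  [with Rainfall=3]  = -1
Deaths = max(Births, Prey) + 6  [with Births=-1, Prey=-2]  = 5

5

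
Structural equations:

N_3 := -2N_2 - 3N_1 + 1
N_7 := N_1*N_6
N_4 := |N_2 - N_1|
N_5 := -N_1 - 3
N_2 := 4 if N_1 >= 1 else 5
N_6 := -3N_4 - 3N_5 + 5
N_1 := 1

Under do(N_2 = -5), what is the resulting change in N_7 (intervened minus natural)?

Under do(N_2=-5), the mechanism N_2 := 4 if N_1 >= 1 else 5 is discarded; N_2 is fixed at -5.
N_4 = |N_2 - N_1|  [with N_2=-5, N_1=1]  = 6
N_5 = -N_1 - 3  [with N_1=1]  = -4
N_6 = -3N_4 - 3N_5 + 5  [with N_4=6, N_5=-4]  = -1
N_7 = N_1*N_6  [with N_1=1, N_6=-1]  = -1
Without intervention: N_2 = 4 if N_1 >= 1 else 5  [with N_1=1]  = 4; N_4 = |N_2 - N_1|  [with N_2=4, N_1=1]  = 3; N_5 = -N_1 - 3  [with N_1=1]  = -4; N_6 = -3N_4 - 3N_5 + 5  [with N_4=3, N_5=-4]  = 8; N_7 = N_1*N_6  [with N_1=1, N_6=8]  = 8.
Change = -1 − 8 = -9.

-9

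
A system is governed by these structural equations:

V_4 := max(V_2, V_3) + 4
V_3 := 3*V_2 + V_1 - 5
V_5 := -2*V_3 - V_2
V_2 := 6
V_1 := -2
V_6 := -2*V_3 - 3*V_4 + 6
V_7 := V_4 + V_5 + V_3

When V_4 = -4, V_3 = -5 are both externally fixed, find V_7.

-5

The joint intervention fixes V_4 = -4, V_3 = -5, removing each variable's own equation.
V_5 = -2*V_3 - V_2  [with V_3=-5, V_2=6]  = 4
V_7 = V_4 + V_5 + V_3  [with V_4=-4, V_5=4, V_3=-5]  = -5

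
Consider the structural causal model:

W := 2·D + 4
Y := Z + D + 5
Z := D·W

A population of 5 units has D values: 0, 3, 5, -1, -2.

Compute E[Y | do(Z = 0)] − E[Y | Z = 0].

do(Z=0) breaks Z's dependence on D. With Z=0 fixed, Y across the units is 5, 8, 10, 4, 3, mean 6.
Observing Z=0 restricts to units where Z's equation naturally yields 0: D ∈ {0, -2}. In that subpopulation Y = 5, 3, mean 4.
Difference = 6 − 4 = 2.

2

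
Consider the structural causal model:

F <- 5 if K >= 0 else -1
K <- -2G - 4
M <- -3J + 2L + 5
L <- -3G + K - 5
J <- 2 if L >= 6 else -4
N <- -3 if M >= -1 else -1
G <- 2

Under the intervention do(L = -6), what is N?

-3

The intervention breaks the incoming arrows to L: L <- -3G + K - 5 no longer applies, and L = -6.
J = 2 if L >= 6 else -4  [with L=-6]  = -4
M = -3J + 2L + 5  [with J=-4, L=-6]  = 5
N = -3 if M >= -1 else -1  [with M=5]  = -3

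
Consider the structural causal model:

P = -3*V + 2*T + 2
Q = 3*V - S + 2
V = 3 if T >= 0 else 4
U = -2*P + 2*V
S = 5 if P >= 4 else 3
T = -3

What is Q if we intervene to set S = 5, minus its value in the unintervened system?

-2

The intervention breaks the incoming arrows to S: S = 5 if P >= 4 else 3 no longer applies, and S = 5.
V = 3 if T >= 0 else 4  [with T=-3]  = 4
Q = 3*V - S + 2  [with V=4, S=5]  = 9
Without intervention: V = 3 if T >= 0 else 4  [with T=-3]  = 4; P = -3*V + 2*T + 2  [with V=4, T=-3]  = -16; S = 5 if P >= 4 else 3  [with P=-16]  = 3; Q = 3*V - S + 2  [with V=4, S=3]  = 11.
Change = 9 − 11 = -2.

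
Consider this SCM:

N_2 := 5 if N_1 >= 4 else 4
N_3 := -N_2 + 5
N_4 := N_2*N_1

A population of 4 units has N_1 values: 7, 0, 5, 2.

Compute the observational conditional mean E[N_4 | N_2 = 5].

30

Conditioning on N_2=5 selects the 2 unit(s) with N_1 ∈ {7, 5}. Their N_4 values: 35, 25. Mean = 30.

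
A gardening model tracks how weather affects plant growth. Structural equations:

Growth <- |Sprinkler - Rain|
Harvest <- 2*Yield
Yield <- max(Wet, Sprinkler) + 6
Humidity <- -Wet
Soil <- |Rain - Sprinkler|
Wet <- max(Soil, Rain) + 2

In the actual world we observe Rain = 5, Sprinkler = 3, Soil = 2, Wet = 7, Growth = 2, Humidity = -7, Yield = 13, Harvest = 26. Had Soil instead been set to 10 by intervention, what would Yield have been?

The intervention breaks the incoming arrows to Soil: Soil <- |Rain - Sprinkler| no longer applies, and Soil = 10.
Wet = max(Soil, Rain) + 2  [with Soil=10, Rain=5]  = 12
Yield = max(Wet, Sprinkler) + 6  [with Wet=12, Sprinkler=3]  = 18

18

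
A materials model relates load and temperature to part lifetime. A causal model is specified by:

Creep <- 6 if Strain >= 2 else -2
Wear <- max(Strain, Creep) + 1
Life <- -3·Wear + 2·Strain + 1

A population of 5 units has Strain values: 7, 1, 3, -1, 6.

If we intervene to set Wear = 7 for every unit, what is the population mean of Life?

Every unit gets Wear=7 under the intervention. Life values become -6, -18, -14, -22, -8; E[Life|do(Wear=7)] = -13.6.

-13.6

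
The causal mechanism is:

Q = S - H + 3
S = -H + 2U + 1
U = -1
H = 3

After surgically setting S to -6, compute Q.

The intervention breaks the incoming arrows to S: S = -H + 2U + 1 no longer applies, and S = -6.
Q = S - H + 3  [with S=-6, H=3]  = -6

-6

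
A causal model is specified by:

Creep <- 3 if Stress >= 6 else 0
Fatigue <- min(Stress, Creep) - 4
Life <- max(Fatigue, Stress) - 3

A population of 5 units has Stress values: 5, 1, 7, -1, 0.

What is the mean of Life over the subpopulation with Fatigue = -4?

-1

Conditioning on Fatigue=-4 selects the 3 unit(s) with Stress ∈ {5, 1, 0}. Their Life values: 2, -2, -3. Mean = -1.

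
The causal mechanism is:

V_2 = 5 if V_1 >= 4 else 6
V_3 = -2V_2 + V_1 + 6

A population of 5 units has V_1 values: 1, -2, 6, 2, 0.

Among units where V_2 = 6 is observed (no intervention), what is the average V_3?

-5.75

Conditioning on V_2=6 selects the 4 unit(s) with V_1 ∈ {1, -2, 2, 0}. Their V_3 values: -5, -8, -4, -6. Mean = -5.75.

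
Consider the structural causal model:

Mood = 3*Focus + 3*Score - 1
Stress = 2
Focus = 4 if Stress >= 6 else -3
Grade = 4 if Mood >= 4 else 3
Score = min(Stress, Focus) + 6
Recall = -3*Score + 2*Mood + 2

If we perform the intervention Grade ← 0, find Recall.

-9

do(Grade=0) replaces the equation Grade = 4 if Mood >= 4 else 3 with the constant Grade = 0.
Since Recall is not a descendant of the intervened variable, it is unaffected.
Focus = 4 if Stress >= 6 else -3  [with Stress=2]  = -3
Score = min(Stress, Focus) + 6  [with Stress=2, Focus=-3]  = 3
Mood = 3*Focus + 3*Score - 1  [with Focus=-3, Score=3]  = -1
Recall = -3*Score + 2*Mood + 2  [with Score=3, Mood=-1]  = -9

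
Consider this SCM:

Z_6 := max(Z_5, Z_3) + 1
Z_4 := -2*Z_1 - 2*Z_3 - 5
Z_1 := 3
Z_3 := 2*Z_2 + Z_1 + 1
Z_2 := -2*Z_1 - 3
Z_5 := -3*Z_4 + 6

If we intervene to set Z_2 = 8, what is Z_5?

159

do(Z_2=8) replaces the equation Z_2 := -2*Z_1 - 3 with the constant Z_2 = 8.
Z_3 = 2*Z_2 + Z_1 + 1  [with Z_2=8, Z_1=3]  = 20
Z_4 = -2*Z_1 - 2*Z_3 - 5  [with Z_1=3, Z_3=20]  = -51
Z_5 = -3*Z_4 + 6  [with Z_4=-51]  = 159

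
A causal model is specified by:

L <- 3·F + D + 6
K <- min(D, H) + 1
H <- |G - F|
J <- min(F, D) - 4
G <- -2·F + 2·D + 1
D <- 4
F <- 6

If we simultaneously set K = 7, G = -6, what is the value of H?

Setting K = 7, G = -6 by intervention discards those variables' equations.
H = |G - F|  [with G=-6, F=6]  = 12

12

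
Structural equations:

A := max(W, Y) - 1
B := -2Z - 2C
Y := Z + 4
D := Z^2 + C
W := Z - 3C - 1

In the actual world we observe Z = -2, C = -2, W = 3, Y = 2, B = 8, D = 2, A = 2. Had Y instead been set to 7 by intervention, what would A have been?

6

The intervention breaks the incoming arrows to Y: Y := Z + 4 no longer applies, and Y = 7.
W = Z - 3C - 1  [with Z=-2, C=-2]  = 3
A = max(W, Y) - 1  [with W=3, Y=7]  = 6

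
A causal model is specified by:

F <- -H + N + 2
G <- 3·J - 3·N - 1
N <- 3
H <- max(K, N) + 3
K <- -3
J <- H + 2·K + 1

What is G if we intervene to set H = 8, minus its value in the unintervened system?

6

The intervention breaks the incoming arrows to H: H <- max(K, N) + 3 no longer applies, and H = 8.
J = H + 2·K + 1  [with H=8, K=-3]  = 3
G = 3·J - 3·N - 1  [with J=3, N=3]  = -1
Without intervention: H = max(K, N) + 3  [with K=-3, N=3]  = 6; J = H + 2·K + 1  [with H=6, K=-3]  = 1; G = 3·J - 3·N - 1  [with J=1, N=3]  = -7.
Change = -1 − (-7) = 6.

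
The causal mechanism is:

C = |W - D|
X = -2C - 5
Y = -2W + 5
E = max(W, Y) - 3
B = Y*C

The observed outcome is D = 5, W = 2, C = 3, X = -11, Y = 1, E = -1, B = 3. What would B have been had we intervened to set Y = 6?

Under do(Y=6), the mechanism Y = -2W + 5 is discarded; Y is fixed at 6.
C = |W - D|  [with W=2, D=5]  = 3
B = Y*C  [with Y=6, C=3]  = 18

18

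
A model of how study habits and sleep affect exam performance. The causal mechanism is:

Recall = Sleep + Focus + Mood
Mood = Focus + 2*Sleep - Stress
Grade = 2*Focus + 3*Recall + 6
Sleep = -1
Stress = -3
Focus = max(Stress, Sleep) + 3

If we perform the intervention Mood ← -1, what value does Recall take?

Intervening sets Mood = -1 and removes its equation (Mood = Focus + 2*Sleep - Stress).
Focus = max(Stress, Sleep) + 3  [with Stress=-3, Sleep=-1]  = 2
Recall = Sleep + Focus + Mood  [with Sleep=-1, Focus=2, Mood=-1]  = 0

0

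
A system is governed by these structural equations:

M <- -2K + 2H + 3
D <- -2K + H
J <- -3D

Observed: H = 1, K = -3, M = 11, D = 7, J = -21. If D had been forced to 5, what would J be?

Intervening sets D = 5 and removes its equation (D <- -2K + H).
J = -3D  [with D=5]  = -15

-15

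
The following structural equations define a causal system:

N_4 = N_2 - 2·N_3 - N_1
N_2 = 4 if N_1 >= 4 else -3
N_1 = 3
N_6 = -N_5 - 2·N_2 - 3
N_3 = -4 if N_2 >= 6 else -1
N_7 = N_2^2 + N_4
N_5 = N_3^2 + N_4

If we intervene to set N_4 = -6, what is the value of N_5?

Intervening sets N_4 = -6 and removes its equation (N_4 = N_2 - 2·N_3 - N_1).
N_2 = 4 if N_1 >= 4 else -3  [with N_1=3]  = -3
N_3 = -4 if N_2 >= 6 else -1  [with N_2=-3]  = -1
N_5 = N_3^2 + N_4  [with N_3=-1, N_4=-6]  = -5

-5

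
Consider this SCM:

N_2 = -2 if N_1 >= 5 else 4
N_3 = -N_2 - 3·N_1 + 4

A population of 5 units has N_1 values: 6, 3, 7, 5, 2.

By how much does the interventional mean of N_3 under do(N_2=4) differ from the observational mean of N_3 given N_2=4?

-6.3

The intervention sets N_2=4 in all 5 units regardless of N_1. Recomputing N_3 per unit gives -18, -9, -21, -15, -6; average -13.8.
Observing N_2=4 restricts to units where N_2's equation naturally yields 4: N_1 ∈ {3, 2}. In that subpopulation N_3 = -9, -6, mean -7.5.
Difference = -13.8 − (-7.5) = -6.3.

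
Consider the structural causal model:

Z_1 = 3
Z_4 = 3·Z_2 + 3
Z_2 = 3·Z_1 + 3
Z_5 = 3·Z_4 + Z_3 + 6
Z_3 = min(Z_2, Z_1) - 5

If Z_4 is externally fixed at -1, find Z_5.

Intervening sets Z_4 = -1 and removes its equation (Z_4 = 3·Z_2 + 3).
Z_2 = 3·Z_1 + 3  [with Z_1=3]  = 12
Z_3 = min(Z_2, Z_1) - 5  [with Z_2=12, Z_1=3]  = -2
Z_5 = 3·Z_4 + Z_3 + 6  [with Z_4=-1, Z_3=-2]  = 1

1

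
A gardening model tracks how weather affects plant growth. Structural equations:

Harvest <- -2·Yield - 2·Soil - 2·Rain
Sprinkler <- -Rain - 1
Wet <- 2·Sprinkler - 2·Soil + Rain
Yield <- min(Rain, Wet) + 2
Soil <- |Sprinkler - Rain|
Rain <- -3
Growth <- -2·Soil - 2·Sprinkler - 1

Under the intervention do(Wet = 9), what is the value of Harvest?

-2

The intervention breaks the incoming arrows to Wet: Wet <- 2·Sprinkler - 2·Soil + Rain no longer applies, and Wet = 9.
Sprinkler = -Rain - 1  [with Rain=-3]  = 2
Soil = |Sprinkler - Rain|  [with Sprinkler=2, Rain=-3]  = 5
Yield = min(Rain, Wet) + 2  [with Rain=-3, Wet=9]  = -1
Harvest = -2·Yield - 2·Soil - 2·Rain  [with Yield=-1, Soil=5, Rain=-3]  = -2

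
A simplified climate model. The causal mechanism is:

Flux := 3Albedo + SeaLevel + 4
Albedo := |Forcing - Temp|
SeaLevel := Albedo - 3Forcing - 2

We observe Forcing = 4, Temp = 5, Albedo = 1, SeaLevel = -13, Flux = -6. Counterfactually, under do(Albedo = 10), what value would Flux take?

do(Albedo=10) replaces the equation Albedo := |Forcing - Temp| with the constant Albedo = 10.
SeaLevel = Albedo - 3Forcing - 2  [with Albedo=10, Forcing=4]  = -4
Flux = 3Albedo + SeaLevel + 4  [with Albedo=10, SeaLevel=-4]  = 30

30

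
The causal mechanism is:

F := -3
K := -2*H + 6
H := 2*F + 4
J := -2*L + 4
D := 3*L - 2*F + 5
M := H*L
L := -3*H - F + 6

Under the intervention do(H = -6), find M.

Under do(H=-6), the mechanism H := 2*F + 4 is discarded; H is fixed at -6.
L = -3*H - F + 6  [with H=-6, F=-3]  = 27
M = H*L  [with H=-6, L=27]  = -162

-162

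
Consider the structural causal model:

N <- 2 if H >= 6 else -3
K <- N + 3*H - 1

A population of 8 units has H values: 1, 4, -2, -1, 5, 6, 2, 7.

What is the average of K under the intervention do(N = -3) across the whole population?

Every unit gets N=-3 under the intervention. K values become -1, 8, -10, -7, 11, 14, 2, 17; E[K|do(N=-3)] = 4.25.

4.25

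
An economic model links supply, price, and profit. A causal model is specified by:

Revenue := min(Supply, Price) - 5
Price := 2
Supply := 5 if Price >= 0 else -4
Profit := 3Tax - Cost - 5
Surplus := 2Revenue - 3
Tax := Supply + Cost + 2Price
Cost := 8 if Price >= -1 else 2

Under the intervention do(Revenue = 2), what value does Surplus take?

The intervention breaks the incoming arrows to Revenue: Revenue := min(Supply, Price) - 5 no longer applies, and Revenue = 2.
Surplus = 2Revenue - 3  [with Revenue=2]  = 1

1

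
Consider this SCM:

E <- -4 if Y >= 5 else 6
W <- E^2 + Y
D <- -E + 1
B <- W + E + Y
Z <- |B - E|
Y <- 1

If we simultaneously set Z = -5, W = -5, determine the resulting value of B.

Under do(Z = -5, W = -5), each intervened variable's structural equation is replaced by its fixed value.
E = -4 if Y >= 5 else 6  [with Y=1]  = 6
B = W + E + Y  [with W=-5, E=6, Y=1]  = 2

2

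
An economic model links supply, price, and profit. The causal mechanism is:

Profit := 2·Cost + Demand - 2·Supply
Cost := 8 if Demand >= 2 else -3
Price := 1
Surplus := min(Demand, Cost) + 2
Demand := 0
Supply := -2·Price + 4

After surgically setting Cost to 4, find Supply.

Under do(Cost=4), the mechanism Cost := 8 if Demand >= 2 else -3 is discarded; Cost is fixed at 4.
Since Supply is not a descendant of the intervened variable, it is unaffected.
Supply = -2·Price + 4  [with Price=1]  = 2

2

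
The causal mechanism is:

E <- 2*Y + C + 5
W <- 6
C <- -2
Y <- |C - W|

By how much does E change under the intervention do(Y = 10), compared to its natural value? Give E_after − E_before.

The intervention breaks the incoming arrows to Y: Y <- |C - W| no longer applies, and Y = 10.
E = 2*Y + C + 5  [with Y=10, C=-2]  = 23
Without intervention: Y = |C - W|  [with C=-2, W=6]  = 8; E = 2*Y + C + 5  [with Y=8, C=-2]  = 19.
Change = 23 − 19 = 4.

4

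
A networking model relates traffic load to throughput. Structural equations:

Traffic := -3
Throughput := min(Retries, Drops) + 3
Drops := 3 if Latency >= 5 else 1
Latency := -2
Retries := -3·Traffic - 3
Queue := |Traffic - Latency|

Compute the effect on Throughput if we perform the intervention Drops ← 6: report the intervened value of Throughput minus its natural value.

5

Under do(Drops=6), the mechanism Drops := 3 if Latency >= 5 else 1 is discarded; Drops is fixed at 6.
Retries = -3·Traffic - 3  [with Traffic=-3]  = 6
Throughput = min(Retries, Drops) + 3  [with Retries=6, Drops=6]  = 9
Without intervention: Drops = 3 if Latency >= 5 else 1  [with Latency=-2]  = 1; Retries = -3·Traffic - 3  [with Traffic=-3]  = 6; Throughput = min(Retries, Drops) + 3  [with Retries=6, Drops=1]  = 4.
Change = 9 − 4 = 5.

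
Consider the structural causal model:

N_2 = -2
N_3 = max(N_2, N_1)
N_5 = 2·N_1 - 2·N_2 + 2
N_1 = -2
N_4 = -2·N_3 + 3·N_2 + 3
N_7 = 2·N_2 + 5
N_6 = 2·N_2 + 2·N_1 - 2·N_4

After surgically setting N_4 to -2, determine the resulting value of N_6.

Under do(N_4=-2), the mechanism N_4 = -2·N_3 + 3·N_2 + 3 is discarded; N_4 is fixed at -2.
N_6 = 2·N_2 + 2·N_1 - 2·N_4  [with N_2=-2, N_1=-2, N_4=-2]  = -4

-4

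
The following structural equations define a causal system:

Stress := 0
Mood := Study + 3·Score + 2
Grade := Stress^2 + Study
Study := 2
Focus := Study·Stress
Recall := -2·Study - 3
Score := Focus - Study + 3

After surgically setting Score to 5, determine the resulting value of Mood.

19

Intervening sets Score = 5 and removes its equation (Score := Focus - Study + 3).
Mood = Study + 3·Score + 2  [with Study=2, Score=5]  = 19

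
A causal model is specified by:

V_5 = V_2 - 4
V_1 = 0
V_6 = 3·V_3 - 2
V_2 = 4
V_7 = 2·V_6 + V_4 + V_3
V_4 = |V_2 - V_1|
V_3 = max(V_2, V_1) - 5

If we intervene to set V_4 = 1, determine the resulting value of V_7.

-10

The intervention breaks the incoming arrows to V_4: V_4 = |V_2 - V_1| no longer applies, and V_4 = 1.
V_3 = max(V_2, V_1) - 5  [with V_2=4, V_1=0]  = -1
V_6 = 3·V_3 - 2  [with V_3=-1]  = -5
V_7 = 2·V_6 + V_4 + V_3  [with V_6=-5, V_4=1, V_3=-1]  = -10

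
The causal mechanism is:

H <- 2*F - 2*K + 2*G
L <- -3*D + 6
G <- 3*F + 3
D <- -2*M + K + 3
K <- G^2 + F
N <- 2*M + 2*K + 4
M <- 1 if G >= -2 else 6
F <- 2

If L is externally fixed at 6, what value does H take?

do(L=6) replaces the equation L <- -3*D + 6 with the constant L = 6.
H is not downstream of the intervention, so its value is determined by the original equations.
G = 3*F + 3  [with F=2]  = 9
K = G^2 + F  [with G=9, F=2]  = 83
H = 2*F - 2*K + 2*G  [with F=2, K=83, G=9]  = -144

-144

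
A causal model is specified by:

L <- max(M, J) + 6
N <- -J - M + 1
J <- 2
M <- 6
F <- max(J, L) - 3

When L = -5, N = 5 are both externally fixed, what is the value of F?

The joint intervention fixes L = -5, N = 5, removing each variable's own equation.
F = max(J, L) - 3  [with J=2, L=-5]  = -1

-1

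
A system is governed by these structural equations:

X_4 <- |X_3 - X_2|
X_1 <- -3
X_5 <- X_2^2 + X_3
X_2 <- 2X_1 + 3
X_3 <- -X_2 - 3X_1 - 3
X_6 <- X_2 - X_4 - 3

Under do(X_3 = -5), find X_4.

The intervention breaks the incoming arrows to X_3: X_3 <- -X_2 - 3X_1 - 3 no longer applies, and X_3 = -5.
X_2 = 2X_1 + 3  [with X_1=-3]  = -3
X_4 = |X_3 - X_2|  [with X_3=-5, X_2=-3]  = 2

2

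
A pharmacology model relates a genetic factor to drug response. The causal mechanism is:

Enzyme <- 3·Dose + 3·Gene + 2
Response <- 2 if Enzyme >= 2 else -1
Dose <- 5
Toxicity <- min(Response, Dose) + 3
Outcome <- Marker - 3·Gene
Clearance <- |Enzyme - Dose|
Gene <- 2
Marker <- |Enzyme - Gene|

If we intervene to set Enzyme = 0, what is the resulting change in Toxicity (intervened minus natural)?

The intervention breaks the incoming arrows to Enzyme: Enzyme <- 3·Dose + 3·Gene + 2 no longer applies, and Enzyme = 0.
Response = 2 if Enzyme >= 2 else -1  [with Enzyme=0]  = -1
Toxicity = min(Response, Dose) + 3  [with Response=-1, Dose=5]  = 2
Without intervention: Enzyme = 3·Dose + 3·Gene + 2  [with Dose=5, Gene=2]  = 23; Response = 2 if Enzyme >= 2 else -1  [with Enzyme=23]  = 2; Toxicity = min(Response, Dose) + 3  [with Response=2, Dose=5]  = 5.
Change = 2 − 5 = -3.

-3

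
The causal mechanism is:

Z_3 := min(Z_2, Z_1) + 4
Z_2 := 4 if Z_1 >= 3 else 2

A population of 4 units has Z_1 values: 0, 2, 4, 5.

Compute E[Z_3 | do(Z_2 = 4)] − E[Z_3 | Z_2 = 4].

The intervention sets Z_2=4 in all 4 units regardless of Z_1. Recomputing Z_3 per unit gives 4, 6, 8, 8; average 6.5.
Conditioning on Z_2=4 selects the 2 unit(s) with Z_1 ∈ {4, 5}. Their Z_3 values: 8, 8. Mean = 8.
Difference = 6.5 − 8 = -1.5.

-1.5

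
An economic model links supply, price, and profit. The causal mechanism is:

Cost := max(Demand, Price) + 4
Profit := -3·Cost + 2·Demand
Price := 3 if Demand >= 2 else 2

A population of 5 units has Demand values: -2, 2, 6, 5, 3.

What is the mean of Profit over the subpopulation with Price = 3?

Observing Price=3 restricts to units where Price's equation naturally yields 3: Demand ∈ {2, 6, 5, 3}. In that subpopulation Profit = -17, -18, -17, -15, mean -16.75.

-16.75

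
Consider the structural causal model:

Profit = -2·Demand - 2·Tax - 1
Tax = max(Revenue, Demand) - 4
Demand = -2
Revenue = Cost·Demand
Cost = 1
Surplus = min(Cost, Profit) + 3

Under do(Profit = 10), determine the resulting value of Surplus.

The intervention breaks the incoming arrows to Profit: Profit = -2·Demand - 2·Tax - 1 no longer applies, and Profit = 10.
Surplus = min(Cost, Profit) + 3  [with Cost=1, Profit=10]  = 4

4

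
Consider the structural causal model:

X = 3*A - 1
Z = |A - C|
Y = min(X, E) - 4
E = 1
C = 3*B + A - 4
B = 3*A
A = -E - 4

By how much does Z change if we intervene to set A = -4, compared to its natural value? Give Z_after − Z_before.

-9

Under do(A=-4), the mechanism A = -E - 4 is discarded; A is fixed at -4.
B = 3*A  [with A=-4]  = -12
C = 3*B + A - 4  [with B=-12, A=-4]  = -44
Z = |A - C|  [with A=-4, C=-44]  = 40
Without intervention: A = -E - 4  [with E=1]  = -5; B = 3*A  [with A=-5]  = -15; C = 3*B + A - 4  [with B=-15, A=-5]  = -54; Z = |A - C|  [with A=-5, C=-54]  = 49.
Change = 40 − 49 = -9.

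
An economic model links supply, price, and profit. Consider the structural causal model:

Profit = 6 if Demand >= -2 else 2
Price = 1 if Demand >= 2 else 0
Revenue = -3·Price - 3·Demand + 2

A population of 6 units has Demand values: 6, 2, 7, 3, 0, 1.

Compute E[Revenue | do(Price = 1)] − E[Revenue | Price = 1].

do(Price=1) breaks Price's dependence on Demand. With Price=1 fixed, Revenue across the units is -19, -7, -22, -10, -1, -4, mean -10.5.
Conditioning on Price=1 selects the 4 unit(s) with Demand ∈ {6, 2, 7, 3}. Their Revenue values: -19, -7, -22, -10. Mean = -14.5.
Difference = -10.5 − (-14.5) = 4.

4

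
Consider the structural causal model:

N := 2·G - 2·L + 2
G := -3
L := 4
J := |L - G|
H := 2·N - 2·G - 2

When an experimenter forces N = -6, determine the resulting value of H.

-8

do(N=-6) replaces the equation N := 2·G - 2·L + 2 with the constant N = -6.
H = 2·N - 2·G - 2  [with N=-6, G=-3]  = -8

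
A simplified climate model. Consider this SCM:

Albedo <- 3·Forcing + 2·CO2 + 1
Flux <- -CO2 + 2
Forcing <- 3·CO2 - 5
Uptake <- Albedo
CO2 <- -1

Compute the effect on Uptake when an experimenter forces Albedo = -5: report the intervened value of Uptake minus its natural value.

20

do(Albedo=-5) replaces the equation Albedo <- 3·Forcing + 2·CO2 + 1 with the constant Albedo = -5.
Uptake = Albedo  [with Albedo=-5]  = -5
Without intervention: Forcing = 3·CO2 - 5  [with CO2=-1]  = -8; Albedo = 3·Forcing + 2·CO2 + 1  [with Forcing=-8, CO2=-1]  = -25; Uptake = Albedo  [with Albedo=-25]  = -25.
Change = -5 − (-25) = 20.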